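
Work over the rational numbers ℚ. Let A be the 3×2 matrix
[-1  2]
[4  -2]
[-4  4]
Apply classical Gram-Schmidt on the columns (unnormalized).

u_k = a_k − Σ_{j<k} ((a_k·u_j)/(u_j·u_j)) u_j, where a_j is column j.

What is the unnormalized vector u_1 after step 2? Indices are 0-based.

Step 1: u_0 = a_0 = (-1, 4, -4).
Step 2: u_1 = a_1 − (-26/33)·u_0 = (40/33, 38/33, 28/33).

u_1 = (40/33, 38/33, 28/33)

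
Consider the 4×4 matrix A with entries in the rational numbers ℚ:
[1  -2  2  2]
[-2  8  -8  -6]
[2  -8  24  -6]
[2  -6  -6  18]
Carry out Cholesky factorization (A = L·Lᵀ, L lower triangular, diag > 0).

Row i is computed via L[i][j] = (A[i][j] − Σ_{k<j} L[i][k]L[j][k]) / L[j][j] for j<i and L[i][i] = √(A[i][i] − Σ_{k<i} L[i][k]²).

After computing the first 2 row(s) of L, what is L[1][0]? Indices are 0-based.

L[1][0] = -2

Step 1: L[0][0] = √(1) = 1.
  L[1][0] = (-2) / L[0][0] = -2.
Step 2: L[1][1] = √(4) = 2.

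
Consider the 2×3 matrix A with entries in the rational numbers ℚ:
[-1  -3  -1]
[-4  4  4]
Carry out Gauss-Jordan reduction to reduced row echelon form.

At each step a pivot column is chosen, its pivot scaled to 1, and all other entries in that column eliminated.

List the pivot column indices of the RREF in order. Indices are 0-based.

pivot(0,0)=-1: scale R0 → (1, 3, 1)
  clear (1,0): R1 −= (-4)R0 → (0, 16, 8)
pivot(1,1)=16: scale R1 → (0, 1, 1/2)
  clear (0,1): R0 −= (3)R1 → (1, 0, -1/2)

pivot columns: 0, 1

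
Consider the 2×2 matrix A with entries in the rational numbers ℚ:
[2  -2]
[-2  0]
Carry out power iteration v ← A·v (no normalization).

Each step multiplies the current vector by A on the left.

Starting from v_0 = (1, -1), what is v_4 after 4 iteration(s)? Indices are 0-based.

v_4 = (128, -80)

v_0 = (1, -1).
v_1 = A·v_0 = (4, -2).
v_2 = A·v_1 = (12, -8).
v_3 = A·v_2 = (40, -24).
v_4 = A·v_3 = (128, -80).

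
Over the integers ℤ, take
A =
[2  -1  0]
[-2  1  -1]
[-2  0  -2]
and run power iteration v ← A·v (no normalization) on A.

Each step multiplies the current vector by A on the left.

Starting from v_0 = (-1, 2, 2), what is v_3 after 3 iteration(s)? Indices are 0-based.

v_3 = (-32, 20, -4)

v_0 = (-1, 2, 2).
v_1 = A·v_0 = (-4, 2, -2).
v_2 = A·v_1 = (-10, 12, 12).
v_3 = A·v_2 = (-32, 20, -4).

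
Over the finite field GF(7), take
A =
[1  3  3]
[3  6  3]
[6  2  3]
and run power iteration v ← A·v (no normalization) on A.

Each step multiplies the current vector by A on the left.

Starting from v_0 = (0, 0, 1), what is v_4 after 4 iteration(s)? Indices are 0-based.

v_4 = (6, 0, 5)

v_0 = (0, 0, 1).
v_1 = A·v_0 = (3, 3, 3).
v_2 = A·v_1 = (0, 1, 5).
v_3 = A·v_2 = (4, 0, 3).
v_4 = A·v_3 = (6, 0, 5).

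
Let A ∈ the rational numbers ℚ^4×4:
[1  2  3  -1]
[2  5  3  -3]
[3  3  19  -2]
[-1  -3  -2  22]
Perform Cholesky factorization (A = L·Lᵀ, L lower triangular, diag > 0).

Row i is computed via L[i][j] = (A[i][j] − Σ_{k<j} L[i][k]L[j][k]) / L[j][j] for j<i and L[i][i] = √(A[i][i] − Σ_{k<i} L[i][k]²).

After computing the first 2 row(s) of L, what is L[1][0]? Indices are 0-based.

Step 1: L[0][0] = √(1) = 1.
  L[1][0] = (2) / L[0][0] = 2.
Step 2: L[1][1] = √(1) = 1.

L[1][0] = 2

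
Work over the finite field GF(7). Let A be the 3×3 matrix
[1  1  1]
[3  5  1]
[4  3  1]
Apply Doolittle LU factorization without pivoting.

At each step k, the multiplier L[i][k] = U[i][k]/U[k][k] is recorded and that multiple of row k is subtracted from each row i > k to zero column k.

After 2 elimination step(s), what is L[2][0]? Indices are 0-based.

k=0: U[0][0]=1
  eliminate (1,0): mult=3, new row 1: (0, 2, 5); set L[1][0]=3
  eliminate (2,0): mult=4, new row 2: (0, 6, 4); set L[2][0]=4
k=1: U[1][1]=2
  eliminate (2,1): mult=3, new row 2: (0, 0, 3); set L[2][1]=3

L[2][0] = 4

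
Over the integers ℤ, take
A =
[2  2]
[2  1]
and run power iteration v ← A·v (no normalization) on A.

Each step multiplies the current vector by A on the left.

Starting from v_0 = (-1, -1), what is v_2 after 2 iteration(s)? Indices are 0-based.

v_2 = (-14, -11)

v_0 = (-1, -1).
v_1 = A·v_0 = (-4, -3).
v_2 = A·v_1 = (-14, -11).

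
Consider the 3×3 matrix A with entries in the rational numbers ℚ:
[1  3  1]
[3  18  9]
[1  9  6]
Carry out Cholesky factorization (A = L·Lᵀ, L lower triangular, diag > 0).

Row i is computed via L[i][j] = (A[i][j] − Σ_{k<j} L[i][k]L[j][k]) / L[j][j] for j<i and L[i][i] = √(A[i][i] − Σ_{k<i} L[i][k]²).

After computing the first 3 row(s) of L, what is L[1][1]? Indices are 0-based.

Step 1: L[0][0] = √(1) = 1.
  L[1][0] = (3) / L[0][0] = 3.
Step 2: L[1][1] = √(9) = 3.
  L[2][0] = (1) / L[0][0] = 1.
  L[2][1] = (6) / L[1][1] = 2.
Step 3: L[2][2] = √(1) = 1.

L[1][1] = 3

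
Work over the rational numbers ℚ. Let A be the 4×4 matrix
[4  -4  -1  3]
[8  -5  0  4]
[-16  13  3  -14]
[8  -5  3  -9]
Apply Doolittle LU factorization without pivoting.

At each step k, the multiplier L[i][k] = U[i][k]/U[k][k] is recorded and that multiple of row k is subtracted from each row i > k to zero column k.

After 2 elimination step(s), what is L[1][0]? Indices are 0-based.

[col 0] pivot 4
  R1 -= 2*R0 → (0, 3, 2, -2)  (L[1][0] := 2)
  R2 -= -4*R0 → (0, -3, -1, -2)  (L[2][0] := -4)
  R3 -= 2*R0 → (0, 3, 5, -15)  (L[3][0] := 2)
[col 1] pivot 3
  R2 -= -1*R1 → (0, 0, 1, -4)  (L[2][1] := -1)
  R3 -= 1*R1 → (0, 0, 3, -13)  (L[3][1] := 1)

L[1][0] = 2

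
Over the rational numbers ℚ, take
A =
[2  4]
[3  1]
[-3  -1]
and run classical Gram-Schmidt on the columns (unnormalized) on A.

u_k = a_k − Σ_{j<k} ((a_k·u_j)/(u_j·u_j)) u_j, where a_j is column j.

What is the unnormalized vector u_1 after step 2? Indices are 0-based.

Step 1: u_0 = a_0 = (2, 3, -3).
Step 2: u_1 = a_1 − (7/11)·u_0 = (30/11, -10/11, 10/11).

u_1 = (30/11, -10/11, 10/11)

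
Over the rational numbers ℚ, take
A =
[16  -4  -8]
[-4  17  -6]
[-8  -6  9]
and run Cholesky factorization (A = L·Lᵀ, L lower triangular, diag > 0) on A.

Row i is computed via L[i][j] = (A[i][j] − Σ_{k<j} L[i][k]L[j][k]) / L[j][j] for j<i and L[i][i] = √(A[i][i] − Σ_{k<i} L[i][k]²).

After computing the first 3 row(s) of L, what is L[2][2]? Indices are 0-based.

L[2][2] = 1

Step 1: L[0][0] = √(16) = 4.
  L[1][0] = (-4) / L[0][0] = -1.
Step 2: L[1][1] = √(16) = 4.
  L[2][0] = (-8) / L[0][0] = -2.
  L[2][1] = (-8) / L[1][1] = -2.
Step 3: L[2][2] = √(1) = 1.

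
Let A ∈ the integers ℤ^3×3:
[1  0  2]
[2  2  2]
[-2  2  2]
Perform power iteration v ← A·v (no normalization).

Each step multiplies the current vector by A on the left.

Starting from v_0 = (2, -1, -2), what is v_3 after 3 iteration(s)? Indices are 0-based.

v_3 = (-62, -140, -52)

v_0 = (2, -1, -2).
v_1 = A·v_0 = (-2, -2, -10).
v_2 = A·v_1 = (-22, -28, -20).
v_3 = A·v_2 = (-62, -140, -52).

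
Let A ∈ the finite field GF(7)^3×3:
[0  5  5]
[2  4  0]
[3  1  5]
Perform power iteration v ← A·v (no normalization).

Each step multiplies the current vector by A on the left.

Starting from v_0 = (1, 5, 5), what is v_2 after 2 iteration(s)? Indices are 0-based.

v_0 = (1, 5, 5).
v_1 = A·v_0 = (1, 1, 5).
v_2 = A·v_1 = (2, 6, 1).

v_2 = (2, 6, 1)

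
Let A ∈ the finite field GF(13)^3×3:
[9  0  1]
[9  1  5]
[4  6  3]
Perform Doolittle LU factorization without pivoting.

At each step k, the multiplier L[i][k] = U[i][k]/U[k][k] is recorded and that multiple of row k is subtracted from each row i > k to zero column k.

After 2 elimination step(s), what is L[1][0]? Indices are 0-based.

Step 1: pivot at (0,0) is 9.
  row1 ← row1 − (1)·row0  ⇒  L[1][0]=1, U row1=(0, 1, 4)
  row2 ← row2 − (12)·row0  ⇒  L[2][0]=12, U row2=(0, 6, 4)
Step 2: pivot at (1,1) is 1.
  row2 ← row2 − (6)·row1  ⇒  L[2][1]=6, U row2=(0, 0, 6)

L[1][0] = 1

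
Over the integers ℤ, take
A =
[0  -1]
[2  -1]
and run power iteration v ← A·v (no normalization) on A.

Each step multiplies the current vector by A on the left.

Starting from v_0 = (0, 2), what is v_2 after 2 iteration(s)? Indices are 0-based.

v_0 = (0, 2).
v_1 = A·v_0 = (-2, -2).
v_2 = A·v_1 = (2, -2).

v_2 = (2, -2)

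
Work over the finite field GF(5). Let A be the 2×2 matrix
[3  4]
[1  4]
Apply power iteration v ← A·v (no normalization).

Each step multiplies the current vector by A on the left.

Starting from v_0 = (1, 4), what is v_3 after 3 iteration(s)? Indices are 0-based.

v_3 = (3, 3)

v_0 = (1, 4).
v_1 = A·v_0 = (4, 2).
v_2 = A·v_1 = (0, 2).
v_3 = A·v_2 = (3, 3).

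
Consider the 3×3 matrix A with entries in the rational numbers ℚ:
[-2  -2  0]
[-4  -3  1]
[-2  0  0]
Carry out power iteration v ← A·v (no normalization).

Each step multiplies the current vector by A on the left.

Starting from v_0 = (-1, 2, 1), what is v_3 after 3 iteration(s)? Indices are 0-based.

v_3 = (-38, -59, -12)

v_0 = (-1, 2, 1).
v_1 = A·v_0 = (-2, -1, 2).
v_2 = A·v_1 = (6, 13, 4).
v_3 = A·v_2 = (-38, -59, -12).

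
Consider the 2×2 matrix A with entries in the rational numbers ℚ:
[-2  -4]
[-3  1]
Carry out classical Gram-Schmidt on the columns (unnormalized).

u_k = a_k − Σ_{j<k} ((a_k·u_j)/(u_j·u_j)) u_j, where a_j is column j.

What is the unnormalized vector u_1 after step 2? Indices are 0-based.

u_1 = (-42/13, 28/13)

Step 1: u_0 = a_0 = (-2, -3).
Step 2: u_1 = a_1 − (5/13)·u_0 = (-42/13, 28/13).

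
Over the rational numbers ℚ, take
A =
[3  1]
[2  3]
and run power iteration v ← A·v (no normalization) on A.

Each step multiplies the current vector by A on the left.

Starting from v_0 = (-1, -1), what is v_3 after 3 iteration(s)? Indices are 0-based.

v_3 = (-74, -103)

v_0 = (-1, -1).
v_1 = A·v_0 = (-4, -5).
v_2 = A·v_1 = (-17, -23).
v_3 = A·v_2 = (-74, -103).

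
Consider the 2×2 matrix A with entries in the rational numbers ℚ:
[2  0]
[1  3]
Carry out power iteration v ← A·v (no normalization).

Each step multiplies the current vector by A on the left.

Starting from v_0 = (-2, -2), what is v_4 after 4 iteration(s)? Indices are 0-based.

v_0 = (-2, -2).
v_1 = A·v_0 = (-4, -8).
v_2 = A·v_1 = (-8, -28).
v_3 = A·v_2 = (-16, -92).
v_4 = A·v_3 = (-32, -292).

v_4 = (-32, -292)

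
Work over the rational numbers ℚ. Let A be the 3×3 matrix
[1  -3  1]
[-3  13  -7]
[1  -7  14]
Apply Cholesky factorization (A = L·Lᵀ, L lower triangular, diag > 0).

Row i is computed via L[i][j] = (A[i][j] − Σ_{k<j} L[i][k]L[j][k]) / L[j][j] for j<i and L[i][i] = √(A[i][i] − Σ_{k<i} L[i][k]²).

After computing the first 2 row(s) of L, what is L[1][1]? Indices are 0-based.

L[1][1] = 2

Step 1: L[0][0] = √(1) = 1.
  L[1][0] = (-3) / L[0][0] = -3.
Step 2: L[1][1] = √(4) = 2.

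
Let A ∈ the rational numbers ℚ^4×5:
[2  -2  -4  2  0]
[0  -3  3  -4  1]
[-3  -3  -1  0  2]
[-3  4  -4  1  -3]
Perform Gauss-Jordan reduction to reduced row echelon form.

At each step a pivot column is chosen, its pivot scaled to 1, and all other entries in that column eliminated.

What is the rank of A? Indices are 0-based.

rank = 4

pivot(0,0)=2: scale R0 → (1, -1, -2, 1, 0)
  clear (2,0): R2 −= (-3)R0 → (0, -6, -7, 3, 2)
  clear (3,0): R3 −= (-3)R0 → (0, 1, -10, 4, -3)
pivot(1,1)=-3: scale R1 → (0, 1, -1, 4/3, -1/3)
  clear (0,1): R0 −= (-1)R1 → (1, 0, -3, 7/3, -1/3)
  clear (2,1): R2 −= (-6)R1 → (0, 0, -13, 11, 0)
  clear (3,1): R3 −= (1)R1 → (0, 0, -9, 8/3, -8/3)
pivot(2,2)=-13: scale R2 → (0, 0, 1, -11/13, 0)
  clear (0,2): R0 −= (-3)R2 → (1, 0, 0, -8/39, -1/3)
  clear (1,2): R1 −= (-1)R2 → (0, 1, 0, 19/39, -1/3)
  clear (3,2): R3 −= (-9)R2 → (0, 0, 0, -193/39, -8/3)
pivot(3,3)=-193/39: scale R3 → (0, 0, 0, 1, 104/193)
  clear (0,3): R0 −= (-8/39)R3 → (1, 0, 0, 0, -43/193)
  clear (1,3): R1 −= (19/39)R3 → (0, 1, 0, 0, -115/193)
  clear (2,3): R2 −= (-11/13)R3 → (0, 0, 1, 0, 88/193)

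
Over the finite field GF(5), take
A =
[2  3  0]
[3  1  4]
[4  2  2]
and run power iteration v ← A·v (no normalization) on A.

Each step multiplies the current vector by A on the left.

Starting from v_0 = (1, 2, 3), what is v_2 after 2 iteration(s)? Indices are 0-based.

v_2 = (2, 2, 4)

v_0 = (1, 2, 3).
v_1 = A·v_0 = (3, 2, 4).
v_2 = A·v_1 = (2, 2, 4).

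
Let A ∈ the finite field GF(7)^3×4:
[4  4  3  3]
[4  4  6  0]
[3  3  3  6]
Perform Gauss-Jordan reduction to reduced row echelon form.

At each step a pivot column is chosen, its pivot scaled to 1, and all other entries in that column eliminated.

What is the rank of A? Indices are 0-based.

pivot(0,0)=4: scale R0 → (1, 1, 6, 6)
  clear (1,0): R1 −= (4)R0 → (0, 0, 3, 4)
  clear (2,0): R2 −= (3)R0 → (0, 0, 6, 2)
col 1: no nonzero at/below row 1; advance.
pivot(1,2)=3: scale R1 → (0, 0, 1, 6)
  clear (0,2): R0 −= (6)R1 → (1, 1, 0, 5)
  clear (2,2): R2 −= (6)R1 → (0, 0, 0, 1)
pivot(2,3)=1: scale R2 → (0, 0, 0, 1)
  clear (0,3): R0 −= (5)R2 → (1, 1, 0, 0)
  clear (1,3): R1 −= (6)R2 → (0, 0, 1, 0)

rank = 3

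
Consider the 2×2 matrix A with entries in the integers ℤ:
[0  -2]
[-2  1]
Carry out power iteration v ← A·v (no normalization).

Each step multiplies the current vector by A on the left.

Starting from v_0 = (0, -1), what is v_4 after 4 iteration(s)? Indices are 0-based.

v_4 = (18, -29)

v_0 = (0, -1).
v_1 = A·v_0 = (2, -1).
v_2 = A·v_1 = (2, -5).
v_3 = A·v_2 = (10, -9).
v_4 = A·v_3 = (18, -29).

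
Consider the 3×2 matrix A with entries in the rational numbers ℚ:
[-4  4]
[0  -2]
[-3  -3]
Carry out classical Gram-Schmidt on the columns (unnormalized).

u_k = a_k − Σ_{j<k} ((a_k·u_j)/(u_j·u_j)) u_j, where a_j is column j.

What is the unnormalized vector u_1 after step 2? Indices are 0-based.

Step 1: u_0 = a_0 = (-4, 0, -3).
Step 2: u_1 = a_1 − (-7/25)·u_0 = (72/25, -2, -96/25).

u_1 = (72/25, -2, -96/25)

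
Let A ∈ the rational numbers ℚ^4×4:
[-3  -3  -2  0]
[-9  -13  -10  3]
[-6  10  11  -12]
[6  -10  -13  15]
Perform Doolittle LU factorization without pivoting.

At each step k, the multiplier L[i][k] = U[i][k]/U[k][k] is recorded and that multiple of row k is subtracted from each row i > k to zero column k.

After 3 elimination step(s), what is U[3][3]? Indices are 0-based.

U[3][3] = 3

Step 1: pivot at (0,0) is -3.
  row1 ← row1 − (3)·row0  ⇒  L[1][0]=3, U row1=(0, -4, -4, 3)
  row2 ← row2 − (2)·row0  ⇒  L[2][0]=2, U row2=(0, 16, 15, -12)
  row3 ← row3 − (-2)·row0  ⇒  L[3][0]=-2, U row3=(0, -16, -17, 15)
Step 2: pivot at (1,1) is -4.
  row2 ← row2 − (-4)·row1  ⇒  L[2][1]=-4, U row2=(0, 0, -1, 0)
  row3 ← row3 − (4)·row1  ⇒  L[3][1]=4, U row3=(0, 0, -1, 3)
Step 3: pivot at (2,2) is -1.
  row3 ← row3 − (1)·row2  ⇒  L[3][2]=1, U row3=(0, 0, 0, 3)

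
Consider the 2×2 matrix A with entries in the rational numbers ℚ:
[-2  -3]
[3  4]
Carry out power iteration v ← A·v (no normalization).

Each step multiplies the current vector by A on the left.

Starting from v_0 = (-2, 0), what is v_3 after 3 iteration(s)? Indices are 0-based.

v_0 = (-2, 0).
v_1 = A·v_0 = (4, -6).
v_2 = A·v_1 = (10, -12).
v_3 = A·v_2 = (16, -18).

v_3 = (16, -18)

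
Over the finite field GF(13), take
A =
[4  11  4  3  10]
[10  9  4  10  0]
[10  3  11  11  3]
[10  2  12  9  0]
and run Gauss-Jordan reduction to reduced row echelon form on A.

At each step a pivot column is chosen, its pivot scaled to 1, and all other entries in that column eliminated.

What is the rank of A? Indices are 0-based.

step 1: normalize row 0 (÷4) = (1, 6, 1, 4, 9)
  row 1: subtract 10×row0 = (0, 1, 7, 9, 1)
  row 2: subtract 10×row0 = (0, 8, 1, 10, 4)
  row 3: subtract 10×row0 = (0, 7, 2, 8, 1)
step 2: normalize row 1 (÷1) = (0, 1, 7, 9, 1)
  row 0: subtract 6×row1 = (1, 0, 11, 2, 3)
  row 2: subtract 8×row1 = (0, 0, 10, 3, 9)
  row 3: subtract 7×row1 = (0, 0, 5, 10, 7)
step 3: normalize row 2 (÷10) = (0, 0, 1, 12, 10)
  row 0: subtract 11×row2 = (1, 0, 0, 0, 10)
  row 1: subtract 7×row2 = (0, 1, 0, 3, 9)
  row 3: subtract 5×row2 = (0, 0, 0, 2, 9)
step 4: normalize row 3 (÷2) = (0, 0, 0, 1, 11)
  row 1: subtract 3×row3 = (0, 1, 0, 0, 2)
  row 2: subtract 12×row3 = (0, 0, 1, 0, 8)

rank = 4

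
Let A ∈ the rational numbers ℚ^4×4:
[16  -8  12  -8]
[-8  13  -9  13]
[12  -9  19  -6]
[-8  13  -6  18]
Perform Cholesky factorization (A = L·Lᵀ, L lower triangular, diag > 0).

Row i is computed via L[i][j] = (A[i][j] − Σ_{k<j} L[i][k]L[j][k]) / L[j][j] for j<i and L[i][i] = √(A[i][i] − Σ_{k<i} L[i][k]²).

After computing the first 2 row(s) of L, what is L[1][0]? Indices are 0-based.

Step 1: L[0][0] = √(16) = 4.
  L[1][0] = (-8) / L[0][0] = -2.
Step 2: L[1][1] = √(9) = 3.

L[1][0] = -2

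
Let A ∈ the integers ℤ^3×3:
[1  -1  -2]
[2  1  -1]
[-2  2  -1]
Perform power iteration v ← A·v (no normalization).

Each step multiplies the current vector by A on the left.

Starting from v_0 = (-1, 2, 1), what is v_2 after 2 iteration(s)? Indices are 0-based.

v_2 = (-14, -16, 3)

v_0 = (-1, 2, 1).
v_1 = A·v_0 = (-5, -1, 5).
v_2 = A·v_1 = (-14, -16, 3).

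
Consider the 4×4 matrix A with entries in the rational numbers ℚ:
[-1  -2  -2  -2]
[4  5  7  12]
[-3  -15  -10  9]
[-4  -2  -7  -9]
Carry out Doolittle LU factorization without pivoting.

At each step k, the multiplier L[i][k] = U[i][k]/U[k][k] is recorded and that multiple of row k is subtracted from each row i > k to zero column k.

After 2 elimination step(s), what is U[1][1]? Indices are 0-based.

U[1][1] = -3

k=0: U[0][0]=-1
  eliminate (1,0): mult=-4, new row 1: (0, -3, -1, 4); set L[1][0]=-4
  eliminate (2,0): mult=3, new row 2: (0, -9, -4, 15); set L[2][0]=3
  eliminate (3,0): mult=4, new row 3: (0, 6, 1, -1); set L[3][0]=4
k=1: U[1][1]=-3
  eliminate (2,1): mult=3, new row 2: (0, 0, -1, 3); set L[2][1]=3
  eliminate (3,1): mult=-2, new row 3: (0, 0, -1, 7); set L[3][1]=-2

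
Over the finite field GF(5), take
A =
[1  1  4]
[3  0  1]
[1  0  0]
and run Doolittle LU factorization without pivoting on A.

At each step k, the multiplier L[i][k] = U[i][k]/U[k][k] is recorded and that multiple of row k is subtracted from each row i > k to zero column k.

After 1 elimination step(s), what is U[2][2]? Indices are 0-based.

U[2][2] = 1

[col 0] pivot 1
  R1 -= 3*R0 → (0, 2, 4)  (L[1][0] := 3)
  R2 -= 1*R0 → (0, 4, 1)  (L[2][0] := 1)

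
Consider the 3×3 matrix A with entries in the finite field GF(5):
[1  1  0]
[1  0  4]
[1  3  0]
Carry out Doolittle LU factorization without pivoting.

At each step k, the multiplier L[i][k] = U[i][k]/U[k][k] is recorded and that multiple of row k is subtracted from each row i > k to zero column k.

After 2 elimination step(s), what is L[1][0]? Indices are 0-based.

L[1][0] = 1

k=0: U[0][0]=1
  eliminate (1,0): mult=1, new row 1: (0, 4, 4); set L[1][0]=1
  eliminate (2,0): mult=1, new row 2: (0, 2, 0); set L[2][0]=1
k=1: U[1][1]=4
  eliminate (2,1): mult=3, new row 2: (0, 0, 3); set L[2][1]=3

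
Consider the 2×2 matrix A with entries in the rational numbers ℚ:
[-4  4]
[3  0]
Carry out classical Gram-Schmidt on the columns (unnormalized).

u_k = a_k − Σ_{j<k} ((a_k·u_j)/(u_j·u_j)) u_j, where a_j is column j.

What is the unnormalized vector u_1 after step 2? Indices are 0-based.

Step 1: u_0 = a_0 = (-4, 3).
Step 2: u_1 = a_1 − (-16/25)·u_0 = (36/25, 48/25).

u_1 = (36/25, 48/25)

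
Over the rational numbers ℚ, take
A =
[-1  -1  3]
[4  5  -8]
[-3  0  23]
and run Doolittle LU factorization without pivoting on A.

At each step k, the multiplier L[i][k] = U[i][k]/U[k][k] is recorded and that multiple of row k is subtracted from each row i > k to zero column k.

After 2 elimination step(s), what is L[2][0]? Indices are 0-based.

Step 1: pivot at (0,0) is -1.
  row1 ← row1 − (-4)·row0  ⇒  L[1][0]=-4, U row1=(0, 1, 4)
  row2 ← row2 − (3)·row0  ⇒  L[2][0]=3, U row2=(0, 3, 14)
Step 2: pivot at (1,1) is 1.
  row2 ← row2 − (3)·row1  ⇒  L[2][1]=3, U row2=(0, 0, 2)

L[2][0] = 3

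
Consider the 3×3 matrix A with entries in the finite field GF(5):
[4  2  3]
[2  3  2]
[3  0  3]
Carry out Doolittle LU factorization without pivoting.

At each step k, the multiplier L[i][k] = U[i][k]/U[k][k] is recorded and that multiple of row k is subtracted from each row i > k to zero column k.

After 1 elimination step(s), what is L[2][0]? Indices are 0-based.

L[2][0] = 2

[col 0] pivot 4
  R1 -= 3*R0 → (0, 2, 3)  (L[1][0] := 3)
  R2 -= 2*R0 → (0, 1, 2)  (L[2][0] := 2)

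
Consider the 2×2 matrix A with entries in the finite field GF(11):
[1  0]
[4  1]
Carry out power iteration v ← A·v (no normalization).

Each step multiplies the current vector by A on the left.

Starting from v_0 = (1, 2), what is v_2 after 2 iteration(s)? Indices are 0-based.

v_0 = (1, 2).
v_1 = A·v_0 = (1, 6).
v_2 = A·v_1 = (1, 10).

v_2 = (1, 10)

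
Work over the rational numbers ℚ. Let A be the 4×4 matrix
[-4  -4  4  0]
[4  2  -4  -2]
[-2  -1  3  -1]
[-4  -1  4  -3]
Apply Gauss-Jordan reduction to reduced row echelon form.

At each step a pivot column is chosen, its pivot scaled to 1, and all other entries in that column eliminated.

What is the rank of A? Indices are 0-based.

rank = 4

pivot(0,0)=-4: scale R0 → (1, 1, -1, 0)
  clear (1,0): R1 −= (4)R0 → (0, -2, 0, -2)
  clear (2,0): R2 −= (-2)R0 → (0, 1, 1, -1)
  clear (3,0): R3 −= (-4)R0 → (0, 3, 0, -3)
pivot(1,1)=-2: scale R1 → (0, 1, 0, 1)
  clear (0,1): R0 −= (1)R1 → (1, 0, -1, -1)
  clear (2,1): R2 −= (1)R1 → (0, 0, 1, -2)
  clear (3,1): R3 −= (3)R1 → (0, 0, 0, -6)
pivot(2,2)=1: scale R2 → (0, 0, 1, -2)
  clear (0,2): R0 −= (-1)R2 → (1, 0, 0, -3)
pivot(3,3)=-6: scale R3 → (0, 0, 0, 1)
  clear (0,3): R0 −= (-3)R3 → (1, 0, 0, 0)
  clear (1,3): R1 −= (1)R3 → (0, 1, 0, 0)
  clear (2,3): R2 −= (-2)R3 → (0, 0, 1, 0)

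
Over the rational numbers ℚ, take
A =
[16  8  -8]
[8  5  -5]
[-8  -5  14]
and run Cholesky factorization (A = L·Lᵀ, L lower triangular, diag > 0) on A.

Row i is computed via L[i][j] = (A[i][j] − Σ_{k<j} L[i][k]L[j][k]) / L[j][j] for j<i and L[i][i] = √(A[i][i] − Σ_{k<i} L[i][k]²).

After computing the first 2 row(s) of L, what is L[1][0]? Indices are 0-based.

L[1][0] = 2

Step 1: L[0][0] = √(16) = 4.
  L[1][0] = (8) / L[0][0] = 2.
Step 2: L[1][1] = √(1) = 1.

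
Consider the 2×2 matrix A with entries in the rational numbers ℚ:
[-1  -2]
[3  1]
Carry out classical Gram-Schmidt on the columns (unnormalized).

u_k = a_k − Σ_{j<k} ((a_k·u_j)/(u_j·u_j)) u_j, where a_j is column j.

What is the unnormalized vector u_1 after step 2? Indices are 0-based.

Step 1: u_0 = a_0 = (-1, 3).
Step 2: u_1 = a_1 − (1/2)·u_0 = (-3/2, -1/2).

u_1 = (-3/2, -1/2)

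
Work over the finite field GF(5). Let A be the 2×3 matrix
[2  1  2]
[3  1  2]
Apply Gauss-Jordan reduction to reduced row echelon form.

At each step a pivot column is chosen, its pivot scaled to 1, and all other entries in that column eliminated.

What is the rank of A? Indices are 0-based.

rank = 2

[1] R0 /= 2  ⇒  (1, 3, 1)
     R1 -= 3·R0  ⇒  (0, 2, 4)
[2] R1 /= 2  ⇒  (0, 1, 2)
     R0 -= 3·R1  ⇒  (1, 0, 0)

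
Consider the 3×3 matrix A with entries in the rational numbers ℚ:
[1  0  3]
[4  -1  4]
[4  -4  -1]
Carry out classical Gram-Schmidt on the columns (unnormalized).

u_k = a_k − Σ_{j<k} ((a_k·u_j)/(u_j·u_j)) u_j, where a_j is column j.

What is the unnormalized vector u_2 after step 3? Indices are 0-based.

u_2 = (228/161, -76/161, 19/161)

Step 1: u_0 = a_0 = (1, 4, 4).
Step 2: u_1 = a_1 − (-20/33)·u_0 = (20/33, 47/33, -52/33).
Step 3: u_2 = a_2 − (5/11)·u_0 − (300/161)·u_1 = (228/161, -76/161, 19/161).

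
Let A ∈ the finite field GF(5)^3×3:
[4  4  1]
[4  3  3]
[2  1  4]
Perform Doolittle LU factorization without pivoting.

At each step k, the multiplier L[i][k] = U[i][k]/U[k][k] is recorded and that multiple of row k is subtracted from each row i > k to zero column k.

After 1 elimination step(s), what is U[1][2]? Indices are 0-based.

U[1][2] = 2

Step 1: pivot at (0,0) is 4.
  row1 ← row1 − (1)·row0  ⇒  L[1][0]=1, U row1=(0, 4, 2)
  row2 ← row2 − (3)·row0  ⇒  L[2][0]=3, U row2=(0, 4, 1)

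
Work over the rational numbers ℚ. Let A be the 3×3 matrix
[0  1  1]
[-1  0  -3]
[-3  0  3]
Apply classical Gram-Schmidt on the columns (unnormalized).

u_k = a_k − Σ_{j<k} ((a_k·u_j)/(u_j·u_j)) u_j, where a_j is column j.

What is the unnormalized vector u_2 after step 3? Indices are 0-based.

Step 1: u_0 = a_0 = (0, -1, -3).
Step 2: u_1 = a_1 − (0)·u_0 = (1, 0, 0).
Step 3: u_2 = a_2 − (-3/5)·u_0 − (1)·u_1 = (0, -18/5, 6/5).

u_2 = (0, -18/5, 6/5)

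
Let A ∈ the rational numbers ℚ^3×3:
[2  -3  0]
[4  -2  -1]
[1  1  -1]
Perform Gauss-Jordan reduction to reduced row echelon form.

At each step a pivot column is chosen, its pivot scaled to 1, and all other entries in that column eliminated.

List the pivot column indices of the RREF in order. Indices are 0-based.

pivot columns: 0, 1, 2

pivot(0,0)=2: scale R0 → (1, -3/2, 0)
  clear (1,0): R1 −= (4)R0 → (0, 4, -1)
  clear (2,0): R2 −= (1)R0 → (0, 5/2, -1)
pivot(1,1)=4: scale R1 → (0, 1, -1/4)
  clear (0,1): R0 −= (-3/2)R1 → (1, 0, -3/8)
  clear (2,1): R2 −= (5/2)R1 → (0, 0, -3/8)
pivot(2,2)=-3/8: scale R2 → (0, 0, 1)
  clear (0,2): R0 −= (-3/8)R2 → (1, 0, 0)
  clear (1,2): R1 −= (-1/4)R2 → (0, 1, 0)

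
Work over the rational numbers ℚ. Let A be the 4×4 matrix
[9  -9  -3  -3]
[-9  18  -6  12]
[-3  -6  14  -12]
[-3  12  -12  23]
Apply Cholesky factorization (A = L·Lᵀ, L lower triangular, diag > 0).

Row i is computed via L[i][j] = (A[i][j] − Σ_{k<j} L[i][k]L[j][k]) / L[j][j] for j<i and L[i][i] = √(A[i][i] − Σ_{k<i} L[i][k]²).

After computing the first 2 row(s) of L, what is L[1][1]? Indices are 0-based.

Step 1: L[0][0] = √(9) = 3.
  L[1][0] = (-9) / L[0][0] = -3.
Step 2: L[1][1] = √(9) = 3.

L[1][1] = 3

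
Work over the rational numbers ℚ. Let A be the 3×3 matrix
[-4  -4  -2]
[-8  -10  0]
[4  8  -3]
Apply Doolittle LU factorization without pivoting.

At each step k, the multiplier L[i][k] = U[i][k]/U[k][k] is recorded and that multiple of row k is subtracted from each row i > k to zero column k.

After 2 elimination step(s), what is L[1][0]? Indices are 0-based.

L[1][0] = 2

Step 1: pivot at (0,0) is -4.
  row1 ← row1 − (2)·row0  ⇒  L[1][0]=2, U row1=(0, -2, 4)
  row2 ← row2 − (-1)·row0  ⇒  L[2][0]=-1, U row2=(0, 4, -5)
Step 2: pivot at (1,1) is -2.
  row2 ← row2 − (-2)·row1  ⇒  L[2][1]=-2, U row2=(0, 0, 3)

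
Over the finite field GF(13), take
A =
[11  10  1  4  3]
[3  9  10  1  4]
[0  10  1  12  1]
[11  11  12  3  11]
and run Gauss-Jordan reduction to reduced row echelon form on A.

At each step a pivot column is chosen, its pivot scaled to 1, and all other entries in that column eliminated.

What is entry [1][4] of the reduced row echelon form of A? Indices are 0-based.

M[1][4] = 4

pivot(0,0)=11: scale R0 → (1, 8, 6, 11, 5)
  clear (1,0): R1 −= (3)R0 → (0, 11, 5, 7, 2)
  clear (3,0): R3 −= (11)R0 → (0, 1, 11, 12, 8)
pivot(1,1)=11: scale R1 → (0, 1, 4, 3, 12)
  clear (0,1): R0 −= (8)R1 → (1, 0, 0, 0, 0)
  clear (2,1): R2 −= (10)R1 → (0, 0, 0, 8, 11)
  clear (3,1): R3 −= (1)R1 → (0, 0, 7, 9, 9)
pivot(2,2): swap R2↔R3
pivot(2,2)=7: scale R2 → (0, 0, 1, 5, 5)
  clear (1,2): R1 −= (4)R2 → (0, 1, 0, 9, 5)
pivot(3,3)=8: scale R3 → (0, 0, 0, 1, 3)
  clear (1,3): R1 −= (9)R3 → (0, 1, 0, 0, 4)
  clear (2,3): R2 −= (5)R3 → (0, 0, 1, 0, 3)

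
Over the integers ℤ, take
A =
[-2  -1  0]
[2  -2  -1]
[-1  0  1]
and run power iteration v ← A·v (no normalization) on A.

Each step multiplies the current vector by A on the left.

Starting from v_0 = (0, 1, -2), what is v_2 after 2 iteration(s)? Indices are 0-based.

v_0 = (0, 1, -2).
v_1 = A·v_0 = (-1, 0, -2).
v_2 = A·v_1 = (2, 0, -1).

v_2 = (2, 0, -1)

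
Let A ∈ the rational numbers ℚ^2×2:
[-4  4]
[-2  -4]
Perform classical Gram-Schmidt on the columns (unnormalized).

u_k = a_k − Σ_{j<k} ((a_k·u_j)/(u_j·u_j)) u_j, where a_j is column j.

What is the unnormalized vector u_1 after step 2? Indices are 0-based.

Step 1: u_0 = a_0 = (-4, -2).
Step 2: u_1 = a_1 − (-2/5)·u_0 = (12/5, -24/5).

u_1 = (12/5, -24/5)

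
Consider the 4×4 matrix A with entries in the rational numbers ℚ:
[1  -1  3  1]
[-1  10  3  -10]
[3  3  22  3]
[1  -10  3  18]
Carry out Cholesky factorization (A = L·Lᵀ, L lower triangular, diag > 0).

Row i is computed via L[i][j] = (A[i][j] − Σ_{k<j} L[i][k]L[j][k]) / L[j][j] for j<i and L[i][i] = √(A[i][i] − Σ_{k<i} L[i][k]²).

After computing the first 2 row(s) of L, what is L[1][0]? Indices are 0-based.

L[1][0] = -1

Step 1: L[0][0] = √(1) = 1.
  L[1][0] = (-1) / L[0][0] = -1.
Step 2: L[1][1] = √(9) = 3.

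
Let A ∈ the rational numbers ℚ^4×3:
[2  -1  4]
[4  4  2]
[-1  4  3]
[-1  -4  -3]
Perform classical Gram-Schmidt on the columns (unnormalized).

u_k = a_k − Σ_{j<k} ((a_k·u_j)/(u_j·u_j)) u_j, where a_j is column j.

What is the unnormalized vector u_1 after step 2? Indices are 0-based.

Step 1: u_0 = a_0 = (2, 4, -1, -1).
Step 2: u_1 = a_1 − (7/11)·u_0 = (-25/11, 16/11, 51/11, -37/11).

u_1 = (-25/11, 16/11, 51/11, -37/11)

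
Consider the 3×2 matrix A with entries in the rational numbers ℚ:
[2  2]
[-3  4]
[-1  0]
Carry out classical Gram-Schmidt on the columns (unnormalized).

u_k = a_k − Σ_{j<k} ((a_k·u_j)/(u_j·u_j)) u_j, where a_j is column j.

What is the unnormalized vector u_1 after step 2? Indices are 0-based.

Step 1: u_0 = a_0 = (2, -3, -1).
Step 2: u_1 = a_1 − (-4/7)·u_0 = (22/7, 16/7, -4/7).

u_1 = (22/7, 16/7, -4/7)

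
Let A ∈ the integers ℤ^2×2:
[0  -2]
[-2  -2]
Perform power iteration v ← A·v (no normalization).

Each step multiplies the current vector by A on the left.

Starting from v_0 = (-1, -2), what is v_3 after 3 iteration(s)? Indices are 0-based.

v_3 = (40, 64)

v_0 = (-1, -2).
v_1 = A·v_0 = (4, 6).
v_2 = A·v_1 = (-12, -20).
v_3 = A·v_2 = (40, 64).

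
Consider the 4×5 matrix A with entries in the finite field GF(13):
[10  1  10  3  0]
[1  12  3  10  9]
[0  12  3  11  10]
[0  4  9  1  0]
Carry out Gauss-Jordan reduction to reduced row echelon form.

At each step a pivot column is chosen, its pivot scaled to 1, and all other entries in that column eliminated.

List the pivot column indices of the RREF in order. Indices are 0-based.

step 1: normalize row 0 (÷10) = (1, 4, 1, 12, 0)
  row 1: subtract 1×row0 = (0, 8, 2, 11, 9)
step 2: normalize row 1 (÷8) = (0, 1, 10, 3, 6)
  row 0: subtract 4×row1 = (1, 0, 0, 0, 2)
  row 2: subtract 12×row1 = (0, 0, 0, 1, 3)
  row 3: subtract 4×row1 = (0, 0, 8, 2, 2)
step 3: exchange rows 2,3
step 3: normalize row 2 (÷8) = (0, 0, 1, 10, 10)
  row 1: subtract 10×row2 = (0, 1, 0, 7, 10)
step 4: normalize row 3 (÷1) = (0, 0, 0, 1, 3)
  row 1: subtract 7×row3 = (0, 1, 0, 0, 2)
  row 2: subtract 10×row3 = (0, 0, 1, 0, 6)

pivot columns: 0, 1, 2, 3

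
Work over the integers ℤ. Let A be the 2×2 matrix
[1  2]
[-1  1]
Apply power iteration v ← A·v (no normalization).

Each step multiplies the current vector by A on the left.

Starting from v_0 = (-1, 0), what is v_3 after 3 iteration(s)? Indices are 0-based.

v_0 = (-1, 0).
v_1 = A·v_0 = (-1, 1).
v_2 = A·v_1 = (1, 2).
v_3 = A·v_2 = (5, 1).

v_3 = (5, 1)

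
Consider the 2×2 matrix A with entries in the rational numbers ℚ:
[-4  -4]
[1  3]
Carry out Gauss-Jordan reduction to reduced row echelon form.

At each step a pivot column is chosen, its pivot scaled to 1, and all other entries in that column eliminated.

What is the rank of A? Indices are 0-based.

pivot(0,0)=-4: scale R0 → (1, 1)
  clear (1,0): R1 −= (1)R0 → (0, 2)
pivot(1,1)=2: scale R1 → (0, 1)
  clear (0,1): R0 −= (1)R1 → (1, 0)

rank = 2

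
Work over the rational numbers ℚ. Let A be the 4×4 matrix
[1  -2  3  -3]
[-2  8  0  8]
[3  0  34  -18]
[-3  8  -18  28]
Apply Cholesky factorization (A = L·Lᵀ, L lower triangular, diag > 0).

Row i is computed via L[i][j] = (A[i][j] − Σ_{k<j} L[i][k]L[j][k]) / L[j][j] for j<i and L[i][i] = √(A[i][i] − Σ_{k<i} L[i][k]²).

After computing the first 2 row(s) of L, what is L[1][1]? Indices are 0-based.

Step 1: L[0][0] = √(1) = 1.
  L[1][0] = (-2) / L[0][0] = -2.
Step 2: L[1][1] = √(4) = 2.

L[1][1] = 2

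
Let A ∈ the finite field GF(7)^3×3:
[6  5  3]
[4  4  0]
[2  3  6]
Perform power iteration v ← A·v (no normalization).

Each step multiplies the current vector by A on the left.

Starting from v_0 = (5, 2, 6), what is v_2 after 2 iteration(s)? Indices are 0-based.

v_0 = (5, 2, 6).
v_1 = A·v_0 = (2, 0, 3).
v_2 = A·v_1 = (0, 1, 1).

v_2 = (0, 1, 1)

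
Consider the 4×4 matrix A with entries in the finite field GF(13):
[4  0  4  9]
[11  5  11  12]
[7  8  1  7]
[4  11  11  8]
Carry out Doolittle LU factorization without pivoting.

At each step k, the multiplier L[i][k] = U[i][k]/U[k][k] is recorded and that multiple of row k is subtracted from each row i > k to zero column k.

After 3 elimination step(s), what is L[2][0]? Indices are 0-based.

Step 1: pivot at (0,0) is 4.
  row1 ← row1 − (6)·row0  ⇒  L[1][0]=6, U row1=(0, 5, 0, 10)
  row2 ← row2 − (5)·row0  ⇒  L[2][0]=5, U row2=(0, 8, 7, 1)
  row3 ← row3 − (1)·row0  ⇒  L[3][0]=1, U row3=(0, 11, 7, 12)
Step 2: pivot at (1,1) is 5.
  row2 ← row2 − (12)·row1  ⇒  L[2][1]=12, U row2=(0, 0, 7, 11)
  row3 ← row3 − (10)·row1  ⇒  L[3][1]=10, U row3=(0, 0, 7, 3)
Step 3: pivot at (2,2) is 7.
  row3 ← row3 − (1)·row2  ⇒  L[3][2]=1, U row3=(0, 0, 0, 5)

L[2][0] = 5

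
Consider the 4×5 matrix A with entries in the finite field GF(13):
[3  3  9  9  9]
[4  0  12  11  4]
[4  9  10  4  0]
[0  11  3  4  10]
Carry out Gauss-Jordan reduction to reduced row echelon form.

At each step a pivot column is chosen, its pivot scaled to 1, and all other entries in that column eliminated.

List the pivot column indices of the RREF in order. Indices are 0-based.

pivot columns: 0, 1, 2, 3

[1] R0 /= 3  ⇒  (1, 1, 3, 3, 3)
     R1 -= 4·R0  ⇒  (0, 9, 0, 12, 5)
     R2 -= 4·R0  ⇒  (0, 5, 11, 5, 1)
[2] R1 /= 9  ⇒  (0, 1, 0, 10, 2)
     R0 -= 1·R1  ⇒  (1, 0, 3, 6, 1)
     R2 -= 5·R1  ⇒  (0, 0, 11, 7, 4)
     R3 -= 11·R1  ⇒  (0, 0, 3, 11, 1)
[3] R2 /= 11  ⇒  (0, 0, 1, 3, 11)
     R0 -= 3·R2  ⇒  (1, 0, 0, 10, 7)
     R3 -= 3·R2  ⇒  (0, 0, 0, 2, 7)
[4] R3 /= 2  ⇒  (0, 0, 0, 1, 10)
     R0 -= 10·R3  ⇒  (1, 0, 0, 0, 11)
     R1 -= 10·R3  ⇒  (0, 1, 0, 0, 6)
     R2 -= 3·R3  ⇒  (0, 0, 1, 0, 7)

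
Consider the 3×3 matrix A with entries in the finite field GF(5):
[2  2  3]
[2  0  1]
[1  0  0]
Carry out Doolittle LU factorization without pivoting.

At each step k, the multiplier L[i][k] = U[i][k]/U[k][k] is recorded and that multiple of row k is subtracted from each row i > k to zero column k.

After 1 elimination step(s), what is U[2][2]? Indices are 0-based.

U[2][2] = 1

k=0: U[0][0]=2
  eliminate (1,0): mult=1, new row 1: (0, 3, 3); set L[1][0]=1
  eliminate (2,0): mult=3, new row 2: (0, 4, 1); set L[2][0]=3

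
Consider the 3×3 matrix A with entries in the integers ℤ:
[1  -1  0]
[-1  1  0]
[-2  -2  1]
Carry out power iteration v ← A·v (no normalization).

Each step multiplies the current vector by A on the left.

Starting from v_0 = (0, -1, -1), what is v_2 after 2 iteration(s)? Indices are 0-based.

v_2 = (2, -2, 1)

v_0 = (0, -1, -1).
v_1 = A·v_0 = (1, -1, 1).
v_2 = A·v_1 = (2, -2, 1).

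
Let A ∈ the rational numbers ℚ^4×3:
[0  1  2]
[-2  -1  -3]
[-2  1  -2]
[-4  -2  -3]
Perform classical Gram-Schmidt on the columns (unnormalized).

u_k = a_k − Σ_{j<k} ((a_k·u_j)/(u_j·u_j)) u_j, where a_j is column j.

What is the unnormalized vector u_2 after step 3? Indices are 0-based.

Step 1: u_0 = a_0 = (0, -2, -2, -4).
Step 2: u_1 = a_1 − (1/3)·u_0 = (1, -1/3, 5/3, -2/3).
Step 3: u_2 = a_2 − (11/12)·u_0 − (5/13)·u_1 = (21/13, -27/26, -21/26, 12/13).

u_2 = (21/13, -27/26, -21/26, 12/13)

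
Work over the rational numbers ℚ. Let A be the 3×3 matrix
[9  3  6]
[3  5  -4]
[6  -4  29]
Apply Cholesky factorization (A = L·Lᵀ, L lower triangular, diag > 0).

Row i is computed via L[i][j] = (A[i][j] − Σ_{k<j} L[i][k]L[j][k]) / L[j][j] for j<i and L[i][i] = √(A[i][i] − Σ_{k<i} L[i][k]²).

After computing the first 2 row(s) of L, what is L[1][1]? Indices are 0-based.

Step 1: L[0][0] = √(9) = 3.
  L[1][0] = (3) / L[0][0] = 1.
Step 2: L[1][1] = √(4) = 2.

L[1][1] = 2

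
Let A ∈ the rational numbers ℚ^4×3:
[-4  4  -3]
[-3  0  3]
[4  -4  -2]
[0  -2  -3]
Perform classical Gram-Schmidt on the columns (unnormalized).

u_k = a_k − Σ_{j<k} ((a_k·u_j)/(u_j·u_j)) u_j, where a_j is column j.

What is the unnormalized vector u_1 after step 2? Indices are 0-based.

Step 1: u_0 = a_0 = (-4, -3, 4, 0).
Step 2: u_1 = a_1 − (-32/41)·u_0 = (36/41, -96/41, -36/41, -2).

u_1 = (36/41, -96/41, -36/41, -2)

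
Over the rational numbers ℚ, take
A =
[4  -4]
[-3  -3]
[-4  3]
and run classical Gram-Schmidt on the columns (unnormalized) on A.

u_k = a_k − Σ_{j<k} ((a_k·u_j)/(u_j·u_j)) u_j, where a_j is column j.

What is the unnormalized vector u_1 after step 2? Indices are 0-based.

u_1 = (-88/41, -180/41, 47/41)

Step 1: u_0 = a_0 = (4, -3, -4).
Step 2: u_1 = a_1 − (-19/41)·u_0 = (-88/41, -180/41, 47/41).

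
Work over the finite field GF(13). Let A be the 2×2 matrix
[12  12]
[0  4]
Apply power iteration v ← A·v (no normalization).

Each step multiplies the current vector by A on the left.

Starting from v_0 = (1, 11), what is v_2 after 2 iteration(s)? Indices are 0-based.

v_2 = (7, 7)

v_0 = (1, 11).
v_1 = A·v_0 = (1, 5).
v_2 = A·v_1 = (7, 7).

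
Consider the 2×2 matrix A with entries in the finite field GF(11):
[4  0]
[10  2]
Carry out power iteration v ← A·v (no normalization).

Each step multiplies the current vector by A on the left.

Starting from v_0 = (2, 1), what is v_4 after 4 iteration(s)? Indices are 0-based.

v_0 = (2, 1).
v_1 = A·v_0 = (8, 0).
v_2 = A·v_1 = (10, 3).
v_3 = A·v_2 = (7, 7).
v_4 = A·v_3 = (6, 7).

v_4 = (6, 7)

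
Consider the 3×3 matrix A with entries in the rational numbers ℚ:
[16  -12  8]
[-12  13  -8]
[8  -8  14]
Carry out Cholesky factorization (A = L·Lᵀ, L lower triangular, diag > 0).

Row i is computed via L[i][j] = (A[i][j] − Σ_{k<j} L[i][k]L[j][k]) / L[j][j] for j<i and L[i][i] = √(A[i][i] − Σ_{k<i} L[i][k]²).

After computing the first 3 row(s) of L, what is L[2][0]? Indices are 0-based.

Step 1: L[0][0] = √(16) = 4.
  L[1][0] = (-12) / L[0][0] = -3.
Step 2: L[1][1] = √(4) = 2.
  L[2][0] = (8) / L[0][0] = 2.
  L[2][1] = (-2) / L[1][1] = -1.
Step 3: L[2][2] = √(9) = 3.

L[2][0] = 2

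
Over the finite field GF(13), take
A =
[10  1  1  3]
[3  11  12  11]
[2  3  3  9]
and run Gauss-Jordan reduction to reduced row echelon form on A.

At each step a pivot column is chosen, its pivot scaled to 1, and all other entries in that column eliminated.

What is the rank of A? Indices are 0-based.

pivot(0,0)=10: scale R0 → (1, 4, 4, 12)
  clear (1,0): R1 −= (3)R0 → (0, 12, 0, 1)
  clear (2,0): R2 −= (2)R0 → (0, 8, 8, 11)
pivot(1,1)=12: scale R1 → (0, 1, 0, 12)
  clear (0,1): R0 −= (4)R1 → (1, 0, 4, 3)
  clear (2,1): R2 −= (8)R1 → (0, 0, 8, 6)
pivot(2,2)=8: scale R2 → (0, 0, 1, 4)
  clear (0,2): R0 −= (4)R2 → (1, 0, 0, 0)

rank = 3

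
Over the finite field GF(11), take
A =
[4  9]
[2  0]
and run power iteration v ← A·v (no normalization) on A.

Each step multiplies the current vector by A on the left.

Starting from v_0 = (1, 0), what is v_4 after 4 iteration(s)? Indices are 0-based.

v_4 = (3, 9)

v_0 = (1, 0).
v_1 = A·v_0 = (4, 2).
v_2 = A·v_1 = (1, 8).
v_3 = A·v_2 = (10, 2).
v_4 = A·v_3 = (3, 9).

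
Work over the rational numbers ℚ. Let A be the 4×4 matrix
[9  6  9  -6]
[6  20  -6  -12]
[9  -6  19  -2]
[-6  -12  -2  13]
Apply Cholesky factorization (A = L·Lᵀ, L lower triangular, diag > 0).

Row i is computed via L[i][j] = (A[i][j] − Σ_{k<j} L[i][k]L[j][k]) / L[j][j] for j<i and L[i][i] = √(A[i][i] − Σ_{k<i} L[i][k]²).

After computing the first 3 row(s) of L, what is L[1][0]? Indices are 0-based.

Step 1: L[0][0] = √(9) = 3.
  L[1][0] = (6) / L[0][0] = 2.
Step 2: L[1][1] = √(16) = 4.
  L[2][0] = (9) / L[0][0] = 3.
  L[2][1] = (-12) / L[1][1] = -3.
Step 3: L[2][2] = √(1) = 1.

L[1][0] = 2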